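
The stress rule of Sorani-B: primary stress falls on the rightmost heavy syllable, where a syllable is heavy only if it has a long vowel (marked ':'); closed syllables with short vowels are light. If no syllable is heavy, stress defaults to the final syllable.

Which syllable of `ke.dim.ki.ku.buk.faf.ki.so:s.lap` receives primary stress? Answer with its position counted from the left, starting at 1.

8

Weights: 1 ke L, 2 dim L, 3 ki L, 4 ku L, 5 buk L, 6 faf L, 7 ki L, 8 so:s H, 9 lap L.
Heavy syllables in the domain: 8. The rightmost is syllable 8 (so:s).
Primary stress: syllable 8 → ke.dim.ki.ku.buk.faf.ki.ˈso:s.lap.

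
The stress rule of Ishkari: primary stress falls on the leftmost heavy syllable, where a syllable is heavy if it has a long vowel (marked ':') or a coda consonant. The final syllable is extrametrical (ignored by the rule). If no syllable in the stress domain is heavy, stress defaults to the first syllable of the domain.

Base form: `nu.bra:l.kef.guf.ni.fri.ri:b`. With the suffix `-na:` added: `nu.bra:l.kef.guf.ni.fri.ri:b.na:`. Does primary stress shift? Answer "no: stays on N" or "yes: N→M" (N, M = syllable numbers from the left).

no: stays on 2

Base `nu.bra:l.kef.guf.ni.fri.ri:b` (7 syllables):
  The final syllable (7, ri:b) is extrametrical; the stress domain is syllables 1–6.
  Weights: 1 nu L, 2 bra:l H, 3 kef H, 4 guf H, 5 ni L, 6 fri L.
  Heavy syllables in the domain: 2, 3, 4. The leftmost is syllable 2 (bra:l).
  → primary stress on syllable 2.
Suffixed `nu.bra:l.kef.guf.ni.fri.ri:b.na:` (8 syllables):
  The final syllable (8, na:) is extrametrical; the stress domain is syllables 1–7.
  Weights: 1 nu L, 2 bra:l H, 3 kef H, 4 guf H, 5 ni L, 6 fri L, 7 ri:b H.
  Heavy syllables in the domain: 2, 3, 4, 7. The leftmost is syllable 2 (bra:l).
  → primary stress on syllable 2.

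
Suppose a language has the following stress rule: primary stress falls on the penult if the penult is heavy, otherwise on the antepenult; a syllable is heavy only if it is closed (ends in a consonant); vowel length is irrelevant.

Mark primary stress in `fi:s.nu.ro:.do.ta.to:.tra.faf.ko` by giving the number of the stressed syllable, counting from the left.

Weights: 7 tra L, 8 faf H, 9 ko L.
The penult (syllable 8, faf) is heavy, so it takes stress.
Primary stress: syllable 8 → fi:s.nu.ro:.do.ta.to:.tra.ˈfaf.ko.

8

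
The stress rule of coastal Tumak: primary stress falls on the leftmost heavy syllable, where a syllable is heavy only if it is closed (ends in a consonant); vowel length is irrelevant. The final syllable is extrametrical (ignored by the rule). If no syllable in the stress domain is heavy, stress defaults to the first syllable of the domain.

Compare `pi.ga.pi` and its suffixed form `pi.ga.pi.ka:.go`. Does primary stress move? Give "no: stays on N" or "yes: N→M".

Base `pi.ga.pi` (3 syllables):
  The final syllable (3, pi) is extrametrical; the stress domain is syllables 1–2.
  Weights: 1 pi L, 2 ga L.
  No heavy syllable in the domain; default to the first syllable of the domain = syllable 1.
  → primary stress on syllable 1.
Suffixed `pi.ga.pi.ka:.go` (5 syllables):
  The final syllable (5, go) is extrametrical; the stress domain is syllables 1–4.
  Weights: 1 pi L, 2 ga L, 3 pi L, 4 ka: L.
  No heavy syllable in the domain; default to the first syllable of the domain = syllable 1.
  → primary stress on syllable 1.

no: stays on 1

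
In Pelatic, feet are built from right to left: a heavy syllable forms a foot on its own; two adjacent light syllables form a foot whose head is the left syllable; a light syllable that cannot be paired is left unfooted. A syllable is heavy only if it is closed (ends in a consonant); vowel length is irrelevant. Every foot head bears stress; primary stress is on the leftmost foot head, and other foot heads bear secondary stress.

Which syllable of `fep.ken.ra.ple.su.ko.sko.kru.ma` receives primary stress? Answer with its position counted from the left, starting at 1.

Weights: 1 fep H, 2 ken H, 3 ra L, 4 ple L, 5 su L, 6 ko L, 7 sko L, 8 kru L, 9 ma L.
Parse right to left (heavy = foot alone; LL = one foot; stranded L unfooted): (ˈfep) (ˈken) ra (ˈple.su) (ˈko.sko) (ˈkru.ma).
Foot heads: 1, 2, 4, 6, 8.
Primary stress on the leftmost head = syllable 1.
Primary stress: syllable 1 → ˈfep.ken.ra.ple.su.ko.sko.kru.ma.

1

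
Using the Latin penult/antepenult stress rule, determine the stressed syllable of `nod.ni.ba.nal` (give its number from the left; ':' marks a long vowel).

2

Classical Latin: stress the penult if heavy (long vowel or closed), else the antepenult.
Weights: 2 ni L, 3 ba L, 4 nal H.
The penult (syllable 3, ba) is light, so stress falls on the antepenult (syllable 2, ni).
Stress on syllable 2: nod.ˈni.ba.nal.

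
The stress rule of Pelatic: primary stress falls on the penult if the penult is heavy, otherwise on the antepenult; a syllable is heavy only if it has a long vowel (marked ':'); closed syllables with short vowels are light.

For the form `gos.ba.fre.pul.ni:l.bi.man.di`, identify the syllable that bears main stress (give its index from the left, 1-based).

Weights: 6 bi L, 7 man L, 8 di L.
The penult (syllable 7, man) is light, so stress falls on the antepenult (syllable 6, bi).
Primary stress: syllable 6 → gos.ba.fre.pul.ni:l.ˈbi.man.di.

6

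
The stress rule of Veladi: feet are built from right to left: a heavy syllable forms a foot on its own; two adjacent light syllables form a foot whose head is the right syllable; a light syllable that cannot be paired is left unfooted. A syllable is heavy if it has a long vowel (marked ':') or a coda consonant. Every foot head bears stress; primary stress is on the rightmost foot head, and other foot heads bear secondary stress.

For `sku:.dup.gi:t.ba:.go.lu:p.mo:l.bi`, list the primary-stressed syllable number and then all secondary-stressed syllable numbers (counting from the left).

primary 7, secondary 1, 2, 3, 4, 6

Weights: 1 sku: H, 2 dup H, 3 gi:t H, 4 ba: H, 5 go L, 6 lu:p H, 7 mo:l H, 8 bi L.
Parse right to left (heavy = foot alone; LL = one foot; stranded L unfooted): (ˈsku:) (ˈdup) (ˈgi:t) (ˈba:) go (ˈlu:p) (ˈmo:l) bi.
Foot heads: 1, 2, 3, 4, 6, 7.
Primary stress on the rightmost head = syllable 7.
Secondary stress on 1, 2, 3, 4, 6: ˌsku:.ˌdup.ˌgi:t.ˌba:.go.ˌlu:p.ˈmo:l.bi.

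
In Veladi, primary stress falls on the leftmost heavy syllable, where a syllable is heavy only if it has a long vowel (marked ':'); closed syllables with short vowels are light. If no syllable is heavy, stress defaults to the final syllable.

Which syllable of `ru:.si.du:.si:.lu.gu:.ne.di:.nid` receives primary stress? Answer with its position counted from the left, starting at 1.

1

Weights: 1 ru: H, 2 si L, 3 du: H, 4 si: H, 5 lu L, 6 gu: H, 7 ne L, 8 di: H, 9 nid L.
Heavy syllables in the domain: 1, 3, 4, 6, 8. The leftmost is syllable 1 (ru:).
Primary stress: syllable 1 → ˈru:.si.du:.si:.lu.gu:.ne.di:.nid.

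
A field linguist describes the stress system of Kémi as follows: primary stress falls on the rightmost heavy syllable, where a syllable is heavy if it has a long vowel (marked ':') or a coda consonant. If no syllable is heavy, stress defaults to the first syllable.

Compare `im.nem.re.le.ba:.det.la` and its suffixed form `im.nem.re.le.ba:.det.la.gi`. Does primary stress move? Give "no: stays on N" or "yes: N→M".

Base `im.nem.re.le.ba:.det.la` (7 syllables):
  Weights: 1 im H, 2 nem H, 3 re L, 4 le L, 5 ba: H, 6 det H, 7 la L.
  Heavy syllables in the domain: 1, 2, 5, 6. The rightmost is syllable 6 (det).
  → primary stress on syllable 6.
Suffixed `im.nem.re.le.ba:.det.la.gi` (8 syllables):
  Weights: 1 im H, 2 nem H, 3 re L, 4 le L, 5 ba: H, 6 det H, 7 la L, 8 gi L.
  Heavy syllables in the domain: 1, 2, 5, 6. The rightmost is syllable 6 (det).
  → primary stress on syllable 6.

no: stays on 6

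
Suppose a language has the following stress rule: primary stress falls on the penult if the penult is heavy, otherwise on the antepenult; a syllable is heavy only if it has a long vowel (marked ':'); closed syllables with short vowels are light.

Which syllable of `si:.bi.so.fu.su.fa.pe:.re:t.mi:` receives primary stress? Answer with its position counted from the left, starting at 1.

Weights: 7 pe: H, 8 re:t H, 9 mi: H.
The penult (syllable 8, re:t) is heavy, so it takes stress.
Primary stress: syllable 8 → si:.bi.so.fu.su.fa.pe:.ˈre:t.mi:.

8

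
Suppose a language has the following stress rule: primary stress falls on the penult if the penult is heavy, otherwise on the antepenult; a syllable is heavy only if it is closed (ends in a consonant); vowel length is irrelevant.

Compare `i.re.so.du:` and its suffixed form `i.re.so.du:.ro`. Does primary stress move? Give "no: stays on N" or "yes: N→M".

yes: 2→3

Base `i.re.so.du:` (4 syllables):
  Weights: 2 re L, 3 so L, 4 du: L.
  The penult (syllable 3, so) is light, so stress falls on the antepenult (syllable 2, re).
  → primary stress on syllable 2.
Suffixed `i.re.so.du:.ro` (5 syllables):
  Weights: 3 so L, 4 du: L, 5 ro L.
  The penult (syllable 4, du:) is light, so stress falls on the antepenult (syllable 3, so).
  → primary stress on syllable 3.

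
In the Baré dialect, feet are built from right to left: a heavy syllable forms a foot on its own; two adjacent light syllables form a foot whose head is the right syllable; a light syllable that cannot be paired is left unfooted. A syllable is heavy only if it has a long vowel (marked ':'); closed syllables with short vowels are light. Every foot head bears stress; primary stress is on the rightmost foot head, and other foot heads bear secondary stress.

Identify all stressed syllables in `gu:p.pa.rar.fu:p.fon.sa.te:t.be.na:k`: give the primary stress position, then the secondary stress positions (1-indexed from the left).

Weights: 1 gu:p H, 2 pa L, 3 rar L, 4 fu:p H, 5 fon L, 6 sa L, 7 te:t H, 8 be L, 9 na:k H.
Parse right to left (heavy = foot alone; LL = one foot; stranded L unfooted): (ˈgu:p) (pa.ˈrar) (ˈfu:p) (fon.ˈsa) (ˈte:t) be (ˈna:k).
Foot heads: 1, 3, 4, 6, 7, 9.
Primary stress on the rightmost head = syllable 9.
Secondary stress on 1, 3, 4, 6, 7: ˌgu:p.pa.ˌrar.ˌfu:p.fon.ˌsa.ˌte:t.be.ˈna:k.

primary 9, secondary 1, 3, 4, 6, 7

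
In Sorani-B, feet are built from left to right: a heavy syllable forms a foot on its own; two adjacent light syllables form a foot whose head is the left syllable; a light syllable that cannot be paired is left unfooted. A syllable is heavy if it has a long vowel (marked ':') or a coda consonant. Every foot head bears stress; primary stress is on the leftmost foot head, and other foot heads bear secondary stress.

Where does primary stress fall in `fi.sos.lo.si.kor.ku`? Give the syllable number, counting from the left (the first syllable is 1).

Weights: 1 fi L, 2 sos H, 3 lo L, 4 si L, 5 kor H, 6 ku L.
Parse left to right (heavy = foot alone; LL = one foot; stranded L unfooted): fi (ˈsos) (ˈlo.si) (ˈkor) ku.
Foot heads: 2, 3, 5.
Primary stress on the leftmost head = syllable 2.
Primary stress: syllable 2 → fi.ˈsos.lo.si.kor.ku.

2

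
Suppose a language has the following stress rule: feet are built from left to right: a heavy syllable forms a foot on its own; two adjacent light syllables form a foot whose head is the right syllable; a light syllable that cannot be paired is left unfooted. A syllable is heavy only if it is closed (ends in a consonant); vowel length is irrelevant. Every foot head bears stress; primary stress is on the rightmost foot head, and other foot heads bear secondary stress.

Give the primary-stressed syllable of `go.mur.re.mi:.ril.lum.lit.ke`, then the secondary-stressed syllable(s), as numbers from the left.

primary 7, secondary 2, 4, 5, 6

Weights: 1 go L, 2 mur H, 3 re L, 4 mi: L, 5 ril H, 6 lum H, 7 lit H, 8 ke L.
Parse left to right (heavy = foot alone; LL = one foot; stranded L unfooted): go (ˈmur) (re.ˈmi:) (ˈril) (ˈlum) (ˈlit) ke.
Foot heads: 2, 4, 5, 6, 7.
Primary stress on the rightmost head = syllable 7.
Secondary stress on 2, 4, 5, 6: go.ˌmur.re.ˌmi:.ˌril.ˌlum.ˈlit.ke.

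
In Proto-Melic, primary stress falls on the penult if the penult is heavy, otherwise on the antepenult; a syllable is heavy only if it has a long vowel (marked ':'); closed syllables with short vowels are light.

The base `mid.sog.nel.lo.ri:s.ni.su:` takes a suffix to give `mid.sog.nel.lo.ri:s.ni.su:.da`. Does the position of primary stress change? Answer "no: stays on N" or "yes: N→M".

yes: 5→7

Base `mid.sog.nel.lo.ri:s.ni.su:` (7 syllables):
  Weights: 5 ri:s H, 6 ni L, 7 su: H.
  The penult (syllable 6, ni) is light, so stress falls on the antepenult (syllable 5, ri:s).
  → primary stress on syllable 5.
Suffixed `mid.sog.nel.lo.ri:s.ni.su:.da` (8 syllables):
  Weights: 6 ni L, 7 su: H, 8 da L.
  The penult (syllable 7, su:) is heavy, so it takes stress.
  → primary stress on syllable 7.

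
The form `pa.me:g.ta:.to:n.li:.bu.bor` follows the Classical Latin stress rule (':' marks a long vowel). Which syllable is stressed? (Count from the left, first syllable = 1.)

Classical Latin: stress the penult if heavy (long vowel or closed), else the antepenult.
Weights: 5 li: H, 6 bu L, 7 bor H.
The penult (syllable 6, bu) is light, so stress falls on the antepenult (syllable 5, li:).
Stress on syllable 5: pa.me:g.ta:.to:n.ˈli:.bu.bor.

5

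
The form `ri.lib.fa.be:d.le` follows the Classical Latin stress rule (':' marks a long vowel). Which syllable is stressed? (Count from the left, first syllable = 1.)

4

Classical Latin: stress the penult if heavy (long vowel or closed), else the antepenult.
Weights: 3 fa L, 4 be:d H, 5 le L.
The penult (syllable 4, be:d) is heavy, so it takes stress.
Stress on syllable 4: ri.lib.fa.ˈbe:d.le.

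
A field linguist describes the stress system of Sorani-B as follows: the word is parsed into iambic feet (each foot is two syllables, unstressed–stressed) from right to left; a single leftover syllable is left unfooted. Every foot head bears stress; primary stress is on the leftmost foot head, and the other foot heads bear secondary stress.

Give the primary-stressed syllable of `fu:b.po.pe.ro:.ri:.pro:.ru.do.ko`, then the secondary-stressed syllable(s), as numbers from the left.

primary 3, secondary 5, 7, 9

Parse right to left into iambic (σˈσ) feet: fu:b (po.ˈpe) (ro:.ˈri:) (pro:.ˈru) (do.ˈko). Syllable 1 is left unfooted.
Foot heads (stressed positions): 3, 5, 7, 9.
End Rule Leftmost: primary stress on the leftmost head = syllable 3.
Secondary stress on 5, 7, 9: fu:b.po.ˈpe.ro:.ˌri:.pro:.ˌru.do.ˌko.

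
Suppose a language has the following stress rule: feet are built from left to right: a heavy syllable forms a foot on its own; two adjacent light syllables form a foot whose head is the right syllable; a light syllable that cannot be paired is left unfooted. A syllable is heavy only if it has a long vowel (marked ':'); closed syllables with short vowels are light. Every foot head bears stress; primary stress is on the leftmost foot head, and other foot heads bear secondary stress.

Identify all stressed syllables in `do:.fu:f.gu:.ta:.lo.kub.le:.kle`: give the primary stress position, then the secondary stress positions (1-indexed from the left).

Weights: 1 do: H, 2 fu:f H, 3 gu: H, 4 ta: H, 5 lo L, 6 kub L, 7 le: H, 8 kle L.
Parse left to right (heavy = foot alone; LL = one foot; stranded L unfooted): (ˈdo:) (ˈfu:f) (ˈgu:) (ˈta:) (lo.ˈkub) (ˈle:) kle.
Foot heads: 1, 2, 3, 4, 6, 7.
Primary stress on the leftmost head = syllable 1.
Secondary stress on 2, 3, 4, 6, 7: ˈdo:.ˌfu:f.ˌgu:.ˌta:.lo.ˌkub.ˌle:.kle.

primary 1, secondary 2, 3, 4, 6, 7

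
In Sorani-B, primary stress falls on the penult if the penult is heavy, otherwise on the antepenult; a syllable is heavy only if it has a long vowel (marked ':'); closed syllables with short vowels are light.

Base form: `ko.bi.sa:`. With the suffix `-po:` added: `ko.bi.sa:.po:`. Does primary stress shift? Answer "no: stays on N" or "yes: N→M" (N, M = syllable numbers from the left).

Base `ko.bi.sa:` (3 syllables):
  Weights: 1 ko L, 2 bi L, 3 sa: H.
  The penult (syllable 2, bi) is light, so stress falls on the antepenult (syllable 1, ko).
  → primary stress on syllable 1.
Suffixed `ko.bi.sa:.po:` (4 syllables):
  Weights: 2 bi L, 3 sa: H, 4 po: H.
  The penult (syllable 3, sa:) is heavy, so it takes stress.
  → primary stress on syllable 3.

yes: 1→3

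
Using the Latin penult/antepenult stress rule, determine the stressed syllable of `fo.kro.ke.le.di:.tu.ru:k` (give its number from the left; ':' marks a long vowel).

5

Classical Latin: stress the penult if heavy (long vowel or closed), else the antepenult.
Weights: 5 di: H, 6 tu L, 7 ru:k H.
The penult (syllable 6, tu) is light, so stress falls on the antepenult (syllable 5, di:).
Stress on syllable 5: fo.kro.ke.le.ˈdi:.tu.ru:k.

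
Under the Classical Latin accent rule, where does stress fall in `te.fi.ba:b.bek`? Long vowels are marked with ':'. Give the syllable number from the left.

Classical Latin: stress the penult if heavy (long vowel or closed), else the antepenult.
Weights: 2 fi L, 3 ba:b H, 4 bek H.
The penult (syllable 3, ba:b) is heavy, so it takes stress.
Stress on syllable 3: te.fi.ˈba:b.bek.

3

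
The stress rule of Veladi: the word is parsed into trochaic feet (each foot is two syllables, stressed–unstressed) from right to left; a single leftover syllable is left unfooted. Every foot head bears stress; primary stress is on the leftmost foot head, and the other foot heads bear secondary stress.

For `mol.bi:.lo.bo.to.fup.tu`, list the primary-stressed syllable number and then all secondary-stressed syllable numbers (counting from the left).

primary 2, secondary 4, 6

Parse right to left into trochaic (ˈσσ) feet: mol (ˈbi:.lo) (ˈbo.to) (ˈfup.tu). Syllable 1 is left unfooted.
Foot heads (stressed positions): 2, 4, 6.
End Rule Leftmost: primary stress on the leftmost head = syllable 2.
Secondary stress on 4, 6: mol.ˈbi:.lo.ˌbo.to.ˌfup.tu.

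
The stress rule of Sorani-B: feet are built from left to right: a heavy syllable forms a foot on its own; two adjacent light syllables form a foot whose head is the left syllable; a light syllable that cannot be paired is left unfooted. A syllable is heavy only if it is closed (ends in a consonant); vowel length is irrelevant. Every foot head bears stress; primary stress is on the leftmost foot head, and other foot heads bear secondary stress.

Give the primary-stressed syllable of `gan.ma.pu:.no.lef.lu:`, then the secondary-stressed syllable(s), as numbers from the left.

primary 1, secondary 2, 5

Weights: 1 gan H, 2 ma L, 3 pu: L, 4 no L, 5 lef H, 6 lu: L.
Parse left to right (heavy = foot alone; LL = one foot; stranded L unfooted): (ˈgan) (ˈma.pu:) no (ˈlef) lu:.
Foot heads: 1, 2, 5.
Primary stress on the leftmost head = syllable 1.
Secondary stress on 2, 5: ˈgan.ˌma.pu:.no.ˌlef.lu:.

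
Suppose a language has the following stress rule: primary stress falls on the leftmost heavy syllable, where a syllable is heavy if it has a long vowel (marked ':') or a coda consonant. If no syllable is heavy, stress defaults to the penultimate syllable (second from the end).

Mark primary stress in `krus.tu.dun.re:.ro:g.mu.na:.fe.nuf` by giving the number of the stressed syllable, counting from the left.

1

Weights: 1 krus H, 2 tu L, 3 dun H, 4 re: H, 5 ro:g H, 6 mu L, 7 na: H, 8 fe L, 9 nuf H.
Heavy syllables in the domain: 1, 3, 4, 5, 7, 9. The leftmost is syllable 1 (krus).
Primary stress: syllable 1 → ˈkrus.tu.dun.re:.ro:g.mu.na:.fe.nuf.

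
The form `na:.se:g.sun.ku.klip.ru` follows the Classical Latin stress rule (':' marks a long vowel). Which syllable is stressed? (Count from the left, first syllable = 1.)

5

Classical Latin: stress the penult if heavy (long vowel or closed), else the antepenult.
Weights: 4 ku L, 5 klip H, 6 ru L.
The penult (syllable 5, klip) is heavy, so it takes stress.
Stress on syllable 5: na:.se:g.sun.ku.ˈklip.ru.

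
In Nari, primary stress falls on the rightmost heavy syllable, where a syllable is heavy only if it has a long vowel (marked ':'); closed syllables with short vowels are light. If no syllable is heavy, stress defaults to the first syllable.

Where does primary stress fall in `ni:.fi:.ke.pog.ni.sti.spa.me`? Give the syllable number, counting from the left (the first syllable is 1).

2

Weights: 1 ni: H, 2 fi: H, 3 ke L, 4 pog L, 5 ni L, 6 sti L, 7 spa L, 8 me L.
Heavy syllables in the domain: 1, 2. The rightmost is syllable 2 (fi:).
Primary stress: syllable 2 → ni:.ˈfi:.ke.pog.ni.sti.spa.me.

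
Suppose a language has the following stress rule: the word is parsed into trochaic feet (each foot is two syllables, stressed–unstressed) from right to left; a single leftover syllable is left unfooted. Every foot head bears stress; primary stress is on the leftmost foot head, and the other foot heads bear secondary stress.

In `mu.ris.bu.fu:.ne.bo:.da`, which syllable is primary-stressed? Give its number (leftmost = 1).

2

Parse right to left into trochaic (ˈσσ) feet: mu (ˈris.bu) (ˈfu:.ne) (ˈbo:.da). Syllable 1 is left unfooted.
Foot heads (stressed positions): 2, 4, 6.
End Rule Leftmost: primary stress on the leftmost head = syllable 2.
Primary stress: syllable 2 → mu.ˈris.bu.fu:.ne.bo:.da.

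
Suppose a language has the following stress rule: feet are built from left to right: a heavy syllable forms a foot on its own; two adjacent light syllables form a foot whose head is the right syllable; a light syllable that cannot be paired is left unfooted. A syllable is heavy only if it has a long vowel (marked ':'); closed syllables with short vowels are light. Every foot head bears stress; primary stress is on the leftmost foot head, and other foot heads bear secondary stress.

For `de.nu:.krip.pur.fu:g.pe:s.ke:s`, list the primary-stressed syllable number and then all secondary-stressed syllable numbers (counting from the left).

primary 2, secondary 4, 5, 6, 7

Weights: 1 de L, 2 nu: H, 3 krip L, 4 pur L, 5 fu:g H, 6 pe:s H, 7 ke:s H.
Parse left to right (heavy = foot alone; LL = one foot; stranded L unfooted): de (ˈnu:) (krip.ˈpur) (ˈfu:g) (ˈpe:s) (ˈke:s).
Foot heads: 2, 4, 5, 6, 7.
Primary stress on the leftmost head = syllable 2.
Secondary stress on 4, 5, 6, 7: de.ˈnu:.krip.ˌpur.ˌfu:g.ˌpe:s.ˌke:s.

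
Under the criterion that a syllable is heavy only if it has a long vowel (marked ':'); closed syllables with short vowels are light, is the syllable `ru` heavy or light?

`ru`: short vowel, open (no coda). Short vowel → light.

light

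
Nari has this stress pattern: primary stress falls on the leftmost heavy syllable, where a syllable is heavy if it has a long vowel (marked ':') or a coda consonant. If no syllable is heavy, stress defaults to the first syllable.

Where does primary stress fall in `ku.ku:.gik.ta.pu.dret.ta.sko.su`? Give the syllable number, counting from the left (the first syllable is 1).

2

Weights: 1 ku L, 2 ku: H, 3 gik H, 4 ta L, 5 pu L, 6 dret H, 7 ta L, 8 sko L, 9 su L.
Heavy syllables in the domain: 2, 3, 6. The leftmost is syllable 2 (ku:).
Primary stress: syllable 2 → ku.ˈku:.gik.ta.pu.dret.ta.sko.su.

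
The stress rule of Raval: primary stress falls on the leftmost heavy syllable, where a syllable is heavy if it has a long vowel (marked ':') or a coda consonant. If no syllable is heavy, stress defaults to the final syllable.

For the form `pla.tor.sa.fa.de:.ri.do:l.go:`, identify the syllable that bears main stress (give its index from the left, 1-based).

2

Weights: 1 pla L, 2 tor H, 3 sa L, 4 fa L, 5 de: H, 6 ri L, 7 do:l H, 8 go: H.
Heavy syllables in the domain: 2, 5, 7, 8. The leftmost is syllable 2 (tor).
Primary stress: syllable 2 → pla.ˈtor.sa.fa.de:.ri.do:l.go:.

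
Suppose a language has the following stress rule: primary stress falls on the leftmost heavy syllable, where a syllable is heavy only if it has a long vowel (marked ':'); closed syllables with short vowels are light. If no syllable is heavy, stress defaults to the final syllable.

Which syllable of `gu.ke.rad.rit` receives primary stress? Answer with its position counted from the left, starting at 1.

Weights: 1 gu L, 2 ke L, 3 rad L, 4 rit L.
No heavy syllable in the domain; default to the final syllable = syllable 4.
Primary stress: syllable 4 → gu.ke.rad.ˈrit.

4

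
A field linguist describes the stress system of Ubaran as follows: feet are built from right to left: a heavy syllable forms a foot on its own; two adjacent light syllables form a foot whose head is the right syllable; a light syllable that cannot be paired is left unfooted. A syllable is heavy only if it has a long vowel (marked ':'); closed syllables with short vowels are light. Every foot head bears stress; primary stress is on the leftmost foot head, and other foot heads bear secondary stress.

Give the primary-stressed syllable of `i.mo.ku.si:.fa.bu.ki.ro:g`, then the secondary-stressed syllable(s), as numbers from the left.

primary 3, secondary 4, 7, 8

Weights: 1 i L, 2 mo L, 3 ku L, 4 si: H, 5 fa L, 6 bu L, 7 ki L, 8 ro:g H.
Parse right to left (heavy = foot alone; LL = one foot; stranded L unfooted): i (mo.ˈku) (ˈsi:) fa (bu.ˈki) (ˈro:g).
Foot heads: 3, 4, 7, 8.
Primary stress on the leftmost head = syllable 3.
Secondary stress on 4, 7, 8: i.mo.ˈku.ˌsi:.fa.bu.ˌki.ˌro:g.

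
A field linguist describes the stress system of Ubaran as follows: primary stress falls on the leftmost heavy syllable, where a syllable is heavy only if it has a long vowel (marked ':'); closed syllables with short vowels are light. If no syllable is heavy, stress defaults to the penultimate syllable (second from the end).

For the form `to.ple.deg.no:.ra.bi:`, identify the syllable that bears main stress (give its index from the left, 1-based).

Weights: 1 to L, 2 ple L, 3 deg L, 4 no: H, 5 ra L, 6 bi: H.
Heavy syllables in the domain: 4, 6. The leftmost is syllable 4 (no:).
Primary stress: syllable 4 → to.ple.deg.ˈno:.ra.bi:.

4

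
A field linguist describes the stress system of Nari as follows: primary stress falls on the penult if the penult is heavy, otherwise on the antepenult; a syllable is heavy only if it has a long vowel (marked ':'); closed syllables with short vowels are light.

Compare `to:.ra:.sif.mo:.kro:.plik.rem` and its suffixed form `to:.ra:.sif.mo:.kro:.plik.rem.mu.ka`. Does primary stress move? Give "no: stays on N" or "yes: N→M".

Base `to:.ra:.sif.mo:.kro:.plik.rem` (7 syllables):
  Weights: 5 kro: H, 6 plik L, 7 rem L.
  The penult (syllable 6, plik) is light, so stress falls on the antepenult (syllable 5, kro:).
  → primary stress on syllable 5.
Suffixed `to:.ra:.sif.mo:.kro:.plik.rem.mu.ka` (9 syllables):
  Weights: 7 rem L, 8 mu L, 9 ka L.
  The penult (syllable 8, mu) is light, so stress falls on the antepenult (syllable 7, rem).
  → primary stress on syllable 7.

yes: 5→7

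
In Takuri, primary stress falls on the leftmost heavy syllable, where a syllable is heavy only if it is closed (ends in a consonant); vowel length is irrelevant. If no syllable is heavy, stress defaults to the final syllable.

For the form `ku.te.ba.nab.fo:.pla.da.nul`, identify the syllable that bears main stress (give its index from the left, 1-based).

4

Weights: 1 ku L, 2 te L, 3 ba L, 4 nab H, 5 fo: L, 6 pla L, 7 da L, 8 nul H.
Heavy syllables in the domain: 4, 8. The leftmost is syllable 4 (nab).
Primary stress: syllable 4 → ku.te.ba.ˈnab.fo:.pla.da.nul.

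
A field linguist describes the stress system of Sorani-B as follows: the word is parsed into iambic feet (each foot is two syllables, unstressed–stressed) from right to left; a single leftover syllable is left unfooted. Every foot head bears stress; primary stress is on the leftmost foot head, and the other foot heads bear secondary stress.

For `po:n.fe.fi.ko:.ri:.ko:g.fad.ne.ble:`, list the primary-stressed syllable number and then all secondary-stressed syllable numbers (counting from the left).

Parse right to left into iambic (σˈσ) feet: po:n (fe.ˈfi) (ko:.ˈri:) (ko:g.ˈfad) (ne.ˈble:). Syllable 1 is left unfooted.
Foot heads (stressed positions): 3, 5, 7, 9.
End Rule Leftmost: primary stress on the leftmost head = syllable 3.
Secondary stress on 5, 7, 9: po:n.fe.ˈfi.ko:.ˌri:.ko:g.ˌfad.ne.ˌble:.

primary 3, secondary 5, 7, 9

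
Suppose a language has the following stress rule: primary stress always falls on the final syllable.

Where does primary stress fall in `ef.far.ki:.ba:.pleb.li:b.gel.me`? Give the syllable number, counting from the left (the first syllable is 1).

8

The word has 8 syllables; the final syllable is syllable 8 (me).
Primary stress: syllable 8 → ef.far.ki:.ba:.pleb.li:b.gel.ˈme.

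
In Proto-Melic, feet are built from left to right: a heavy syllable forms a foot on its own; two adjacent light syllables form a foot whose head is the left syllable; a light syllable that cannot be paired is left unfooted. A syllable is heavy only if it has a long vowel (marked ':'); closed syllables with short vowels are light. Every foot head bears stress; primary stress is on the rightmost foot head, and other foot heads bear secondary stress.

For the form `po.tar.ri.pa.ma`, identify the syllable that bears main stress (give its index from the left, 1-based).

3

Weights: 1 po L, 2 tar L, 3 ri L, 4 pa L, 5 ma L.
Parse left to right (heavy = foot alone; LL = one foot; stranded L unfooted): (ˈpo.tar) (ˈri.pa) ma.
Foot heads: 1, 3.
Primary stress on the rightmost head = syllable 3.
Primary stress: syllable 3 → po.tar.ˈri.pa.ma.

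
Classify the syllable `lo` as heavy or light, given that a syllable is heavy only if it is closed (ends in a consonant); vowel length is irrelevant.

light

`lo`: short vowel, open (no coda). Open (no coda) → light.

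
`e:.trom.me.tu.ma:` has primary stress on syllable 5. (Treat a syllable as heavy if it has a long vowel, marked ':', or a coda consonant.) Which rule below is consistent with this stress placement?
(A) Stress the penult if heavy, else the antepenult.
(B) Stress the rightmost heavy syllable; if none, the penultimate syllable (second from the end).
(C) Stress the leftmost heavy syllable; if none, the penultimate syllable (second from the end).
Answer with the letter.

B

Rule A → syllable 3 (observed: 5).
Rule B → syllable 5 ✓.
Rule C → syllable 1 (observed: 5).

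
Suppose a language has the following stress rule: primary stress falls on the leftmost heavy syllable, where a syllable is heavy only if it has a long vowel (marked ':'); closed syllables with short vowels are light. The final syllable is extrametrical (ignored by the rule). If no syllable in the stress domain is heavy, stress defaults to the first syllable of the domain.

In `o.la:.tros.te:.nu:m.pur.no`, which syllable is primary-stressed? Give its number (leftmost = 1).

The final syllable (7, no) is extrametrical; the stress domain is syllables 1–6.
Weights: 1 o L, 2 la: H, 3 tros L, 4 te: H, 5 nu:m H, 6 pur L.
Heavy syllables in the domain: 2, 4, 5. The leftmost is syllable 2 (la:).
Primary stress: syllable 2 → o.ˈla:.tros.te:.nu:m.pur.no.

2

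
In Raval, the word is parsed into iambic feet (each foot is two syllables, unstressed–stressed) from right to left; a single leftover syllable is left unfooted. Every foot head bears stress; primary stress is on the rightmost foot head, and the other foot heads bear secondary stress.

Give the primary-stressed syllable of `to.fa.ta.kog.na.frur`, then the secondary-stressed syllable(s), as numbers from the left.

Parse right to left into iambic (σˈσ) feet: (to.ˈfa) (ta.ˈkog) (na.ˈfrur).
Foot heads (stressed positions): 2, 4, 6.
End Rule Rightmost: primary stress on the rightmost head = syllable 6.
Secondary stress on 2, 4: to.ˌfa.ta.ˌkog.na.ˈfrur.

primary 6, secondary 2, 4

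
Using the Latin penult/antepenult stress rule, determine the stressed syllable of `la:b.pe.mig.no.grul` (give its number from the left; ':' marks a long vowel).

3

Classical Latin: stress the penult if heavy (long vowel or closed), else the antepenult.
Weights: 3 mig H, 4 no L, 5 grul H.
The penult (syllable 4, no) is light, so stress falls on the antepenult (syllable 3, mig).
Stress on syllable 3: la:b.pe.ˈmig.no.grul.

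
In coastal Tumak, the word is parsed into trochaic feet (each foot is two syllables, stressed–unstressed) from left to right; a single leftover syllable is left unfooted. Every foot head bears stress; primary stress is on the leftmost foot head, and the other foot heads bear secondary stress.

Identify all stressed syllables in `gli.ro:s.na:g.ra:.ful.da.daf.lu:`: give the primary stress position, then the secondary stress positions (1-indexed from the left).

primary 1, secondary 3, 5, 7

Parse left to right into trochaic (ˈσσ) feet: (ˈgli.ro:s) (ˈna:g.ra:) (ˈful.da) (ˈdaf.lu:).
Foot heads (stressed positions): 1, 3, 5, 7.
End Rule Leftmost: primary stress on the leftmost head = syllable 1.
Secondary stress on 3, 5, 7: ˈgli.ro:s.ˌna:g.ra:.ˌful.da.ˌdaf.lu:.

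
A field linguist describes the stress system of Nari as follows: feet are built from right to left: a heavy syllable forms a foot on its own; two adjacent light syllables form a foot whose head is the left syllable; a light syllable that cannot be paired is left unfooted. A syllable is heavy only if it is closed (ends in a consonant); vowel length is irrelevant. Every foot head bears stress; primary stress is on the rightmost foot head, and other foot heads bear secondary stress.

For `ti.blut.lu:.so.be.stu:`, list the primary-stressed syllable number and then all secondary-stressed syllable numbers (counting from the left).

Weights: 1 ti L, 2 blut H, 3 lu: L, 4 so L, 5 be L, 6 stu: L.
Parse right to left (heavy = foot alone; LL = one foot; stranded L unfooted): ti (ˈblut) (ˈlu:.so) (ˈbe.stu:).
Foot heads: 2, 3, 5.
Primary stress on the rightmost head = syllable 5.
Secondary stress on 2, 3: ti.ˌblut.ˌlu:.so.ˈbe.stu:.

primary 5, secondary 2, 3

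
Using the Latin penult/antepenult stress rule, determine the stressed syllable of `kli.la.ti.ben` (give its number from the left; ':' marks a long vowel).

2

Classical Latin: stress the penult if heavy (long vowel or closed), else the antepenult.
Weights: 2 la L, 3 ti L, 4 ben H.
The penult (syllable 3, ti) is light, so stress falls on the antepenult (syllable 2, la).
Stress on syllable 2: kli.ˈla.ti.ben.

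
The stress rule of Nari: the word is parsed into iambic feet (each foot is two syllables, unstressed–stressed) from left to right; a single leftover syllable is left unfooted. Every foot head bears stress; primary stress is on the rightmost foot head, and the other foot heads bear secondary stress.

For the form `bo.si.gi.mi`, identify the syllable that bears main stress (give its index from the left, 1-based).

Parse left to right into iambic (σˈσ) feet: (bo.ˈsi) (gi.ˈmi).
Foot heads (stressed positions): 2, 4.
End Rule Rightmost: primary stress on the rightmost head = syllable 4.
Primary stress: syllable 4 → bo.si.gi.ˈmi.

4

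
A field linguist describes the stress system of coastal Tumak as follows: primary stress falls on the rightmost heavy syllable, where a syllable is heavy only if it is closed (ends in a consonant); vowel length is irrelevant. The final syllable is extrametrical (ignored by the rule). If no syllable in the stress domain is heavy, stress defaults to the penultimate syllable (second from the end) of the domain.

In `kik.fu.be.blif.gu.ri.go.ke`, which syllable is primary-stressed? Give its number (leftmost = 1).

The final syllable (8, ke) is extrametrical; the stress domain is syllables 1–7.
Weights: 1 kik H, 2 fu L, 3 be L, 4 blif H, 5 gu L, 6 ri L, 7 go L.
Heavy syllables in the domain: 1, 4. The rightmost is syllable 4 (blif).
Primary stress: syllable 4 → kik.fu.be.ˈblif.gu.ri.go.ke.

4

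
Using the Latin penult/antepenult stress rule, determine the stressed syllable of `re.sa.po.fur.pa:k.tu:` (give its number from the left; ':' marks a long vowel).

Classical Latin: stress the penult if heavy (long vowel or closed), else the antepenult.
Weights: 4 fur H, 5 pa:k H, 6 tu: H.
The penult (syllable 5, pa:k) is heavy, so it takes stress.
Stress on syllable 5: re.sa.po.fur.ˈpa:k.tu:.

5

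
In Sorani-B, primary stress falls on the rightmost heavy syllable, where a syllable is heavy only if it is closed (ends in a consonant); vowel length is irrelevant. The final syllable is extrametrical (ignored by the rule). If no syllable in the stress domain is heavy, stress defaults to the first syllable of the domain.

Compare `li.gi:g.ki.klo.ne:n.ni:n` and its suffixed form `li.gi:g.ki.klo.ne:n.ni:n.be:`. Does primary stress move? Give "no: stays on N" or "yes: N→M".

Base `li.gi:g.ki.klo.ne:n.ni:n` (6 syllables):
  The final syllable (6, ni:n) is extrametrical; the stress domain is syllables 1–5.
  Weights: 1 li L, 2 gi:g H, 3 ki L, 4 klo L, 5 ne:n H.
  Heavy syllables in the domain: 2, 5. The rightmost is syllable 5 (ne:n).
  → primary stress on syllable 5.
Suffixed `li.gi:g.ki.klo.ne:n.ni:n.be:` (7 syllables):
  The final syllable (7, be:) is extrametrical; the stress domain is syllables 1–6.
  Weights: 1 li L, 2 gi:g H, 3 ki L, 4 klo L, 5 ne:n H, 6 ni:n H.
  Heavy syllables in the domain: 2, 5, 6. The rightmost is syllable 6 (ni:n).
  → primary stress on syllable 6.

yes: 5→6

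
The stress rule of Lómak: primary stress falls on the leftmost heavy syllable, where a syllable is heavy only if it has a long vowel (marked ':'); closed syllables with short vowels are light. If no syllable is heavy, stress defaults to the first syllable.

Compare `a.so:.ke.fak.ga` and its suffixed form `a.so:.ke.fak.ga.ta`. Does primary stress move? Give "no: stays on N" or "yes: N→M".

no: stays on 2

Base `a.so:.ke.fak.ga` (5 syllables):
  Weights: 1 a L, 2 so: H, 3 ke L, 4 fak L, 5 ga L.
  Heavy syllables in the domain: 2. The leftmost is syllable 2 (so:).
  → primary stress on syllable 2.
Suffixed `a.so:.ke.fak.ga.ta` (6 syllables):
  Weights: 1 a L, 2 so: H, 3 ke L, 4 fak L, 5 ga L, 6 ta L.
  Heavy syllables in the domain: 2. The leftmost is syllable 2 (so:).
  → primary stress on syllable 2.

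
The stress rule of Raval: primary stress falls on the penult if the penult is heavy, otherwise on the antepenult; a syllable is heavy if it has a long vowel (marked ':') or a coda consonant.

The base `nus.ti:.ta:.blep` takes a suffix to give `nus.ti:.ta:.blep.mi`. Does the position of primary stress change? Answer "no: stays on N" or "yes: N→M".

Base `nus.ti:.ta:.blep` (4 syllables):
  Weights: 2 ti: H, 3 ta: H, 4 blep H.
  The penult (syllable 3, ta:) is heavy, so it takes stress.
  → primary stress on syllable 3.
Suffixed `nus.ti:.ta:.blep.mi` (5 syllables):
  Weights: 3 ta: H, 4 blep H, 5 mi L.
  The penult (syllable 4, blep) is heavy, so it takes stress.
  → primary stress on syllable 4.

yes: 3→4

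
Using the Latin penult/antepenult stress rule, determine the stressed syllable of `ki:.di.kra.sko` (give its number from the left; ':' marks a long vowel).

2

Classical Latin: stress the penult if heavy (long vowel or closed), else the antepenult.
Weights: 2 di L, 3 kra L, 4 sko L.
The penult (syllable 3, kra) is light, so stress falls on the antepenult (syllable 2, di).
Stress on syllable 2: ki:.ˈdi.kra.sko.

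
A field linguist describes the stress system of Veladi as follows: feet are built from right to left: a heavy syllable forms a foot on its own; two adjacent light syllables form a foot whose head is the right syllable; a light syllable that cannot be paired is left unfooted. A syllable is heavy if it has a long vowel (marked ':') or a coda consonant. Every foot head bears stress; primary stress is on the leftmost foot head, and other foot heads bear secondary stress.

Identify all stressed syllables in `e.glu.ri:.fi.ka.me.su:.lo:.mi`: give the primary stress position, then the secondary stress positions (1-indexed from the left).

Weights: 1 e L, 2 glu L, 3 ri: H, 4 fi L, 5 ka L, 6 me L, 7 su: H, 8 lo: H, 9 mi L.
Parse right to left (heavy = foot alone; LL = one foot; stranded L unfooted): (e.ˈglu) (ˈri:) fi (ka.ˈme) (ˈsu:) (ˈlo:) mi.
Foot heads: 2, 3, 6, 7, 8.
Primary stress on the leftmost head = syllable 2.
Secondary stress on 3, 6, 7, 8: e.ˈglu.ˌri:.fi.ka.ˌme.ˌsu:.ˌlo:.mi.

primary 2, secondary 3, 6, 7, 8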